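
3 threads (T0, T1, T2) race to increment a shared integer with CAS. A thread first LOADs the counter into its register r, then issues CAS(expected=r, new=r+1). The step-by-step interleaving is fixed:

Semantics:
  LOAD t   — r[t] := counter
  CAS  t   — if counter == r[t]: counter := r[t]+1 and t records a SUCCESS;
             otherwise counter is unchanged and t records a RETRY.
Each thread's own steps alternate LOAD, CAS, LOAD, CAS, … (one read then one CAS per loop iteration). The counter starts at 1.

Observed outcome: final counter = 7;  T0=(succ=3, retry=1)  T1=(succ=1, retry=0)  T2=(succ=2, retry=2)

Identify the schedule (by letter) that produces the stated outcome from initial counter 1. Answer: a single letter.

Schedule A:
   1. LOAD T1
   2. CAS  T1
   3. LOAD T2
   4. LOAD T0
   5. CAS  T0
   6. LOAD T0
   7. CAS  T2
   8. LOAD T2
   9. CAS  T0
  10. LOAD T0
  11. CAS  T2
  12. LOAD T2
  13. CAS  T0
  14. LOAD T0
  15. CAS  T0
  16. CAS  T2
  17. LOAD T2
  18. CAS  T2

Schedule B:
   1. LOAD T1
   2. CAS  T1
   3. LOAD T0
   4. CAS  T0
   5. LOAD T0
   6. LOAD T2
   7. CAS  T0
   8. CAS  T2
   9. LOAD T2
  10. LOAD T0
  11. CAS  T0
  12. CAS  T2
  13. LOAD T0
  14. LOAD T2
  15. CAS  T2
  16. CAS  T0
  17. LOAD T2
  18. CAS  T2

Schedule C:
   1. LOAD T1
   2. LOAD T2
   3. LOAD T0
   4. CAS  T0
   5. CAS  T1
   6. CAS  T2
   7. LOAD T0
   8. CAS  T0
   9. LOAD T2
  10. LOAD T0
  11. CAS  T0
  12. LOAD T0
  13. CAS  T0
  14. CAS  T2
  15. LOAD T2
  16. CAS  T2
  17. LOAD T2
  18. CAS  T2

Tracing schedule B:
step 1: T1 LOAD ⇒ load; ctr=1 reg=1
step 2: T1 CAS ⇒ ok; ctr=2 reg=1
step 3: T0 LOAD ⇒ load; ctr=2 reg=2
step 4: T0 CAS ⇒ ok; ctr=3 reg=2
step 5: T0 LOAD ⇒ load; ctr=3 reg=3
step 6: T2 LOAD ⇒ load; ctr=3 reg=3
step 7: T0 CAS ⇒ ok; ctr=4 reg=3
step 8: T2 CAS ⇒ retry; ctr=4 reg=3
step 9: T2 LOAD ⇒ load; ctr=4 reg=4
step 10: T0 LOAD ⇒ load; ctr=4 reg=4
step 11: T0 CAS ⇒ ok; ctr=5 reg=4
step 12: T2 CAS ⇒ retry; ctr=5 reg=4
step 13: T0 LOAD ⇒ load; ctr=5 reg=5
step 14: T2 LOAD ⇒ load; ctr=5 reg=5
step 15: T2 CAS ⇒ ok; ctr=6 reg=5
step 16: T0 CAS ⇒ retry; ctr=6 reg=5
step 17: T2 LOAD ⇒ load; ctr=6 reg=6
step 18: T2 CAS ⇒ ok; ctr=7 reg=6

B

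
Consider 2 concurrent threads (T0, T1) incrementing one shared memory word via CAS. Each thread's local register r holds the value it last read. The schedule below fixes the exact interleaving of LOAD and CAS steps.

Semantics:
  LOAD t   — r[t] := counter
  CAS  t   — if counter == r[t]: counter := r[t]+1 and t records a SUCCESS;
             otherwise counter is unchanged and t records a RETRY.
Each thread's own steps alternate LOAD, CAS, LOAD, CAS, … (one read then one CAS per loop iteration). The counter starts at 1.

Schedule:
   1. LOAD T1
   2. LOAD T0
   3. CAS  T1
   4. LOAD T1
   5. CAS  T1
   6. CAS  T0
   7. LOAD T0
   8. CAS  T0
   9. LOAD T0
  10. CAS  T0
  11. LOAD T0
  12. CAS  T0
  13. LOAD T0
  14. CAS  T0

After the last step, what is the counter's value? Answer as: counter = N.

   1) LOAD T1:  M=1  r_T1=1
   2) LOAD T0:  M=1  r_T0=1
   3) CAS  T1:  M=2  r_T1=1 ✓
   4) LOAD T1:  M=2  r_T1=2
   5) CAS  T1:  M=3  r_T1=2 ✓
   6) CAS  T0:  M=3  r_T0=1 ✗
   7) LOAD T0:  M=3  r_T0=3
   8) CAS  T0:  M=4  r_T0=3 ✓
   9) LOAD T0:  M=4  r_T0=4
  10) CAS  T0:  M=5  r_T0=4 ✓
  11) LOAD T0:  M=5  r_T0=5
  12) CAS  T0:  M=6  r_T0=5 ✓
  13) LOAD T0:  M=6  r_T0=6
  14) CAS  T0:  M=7  r_T0=6 ✓

counter = 7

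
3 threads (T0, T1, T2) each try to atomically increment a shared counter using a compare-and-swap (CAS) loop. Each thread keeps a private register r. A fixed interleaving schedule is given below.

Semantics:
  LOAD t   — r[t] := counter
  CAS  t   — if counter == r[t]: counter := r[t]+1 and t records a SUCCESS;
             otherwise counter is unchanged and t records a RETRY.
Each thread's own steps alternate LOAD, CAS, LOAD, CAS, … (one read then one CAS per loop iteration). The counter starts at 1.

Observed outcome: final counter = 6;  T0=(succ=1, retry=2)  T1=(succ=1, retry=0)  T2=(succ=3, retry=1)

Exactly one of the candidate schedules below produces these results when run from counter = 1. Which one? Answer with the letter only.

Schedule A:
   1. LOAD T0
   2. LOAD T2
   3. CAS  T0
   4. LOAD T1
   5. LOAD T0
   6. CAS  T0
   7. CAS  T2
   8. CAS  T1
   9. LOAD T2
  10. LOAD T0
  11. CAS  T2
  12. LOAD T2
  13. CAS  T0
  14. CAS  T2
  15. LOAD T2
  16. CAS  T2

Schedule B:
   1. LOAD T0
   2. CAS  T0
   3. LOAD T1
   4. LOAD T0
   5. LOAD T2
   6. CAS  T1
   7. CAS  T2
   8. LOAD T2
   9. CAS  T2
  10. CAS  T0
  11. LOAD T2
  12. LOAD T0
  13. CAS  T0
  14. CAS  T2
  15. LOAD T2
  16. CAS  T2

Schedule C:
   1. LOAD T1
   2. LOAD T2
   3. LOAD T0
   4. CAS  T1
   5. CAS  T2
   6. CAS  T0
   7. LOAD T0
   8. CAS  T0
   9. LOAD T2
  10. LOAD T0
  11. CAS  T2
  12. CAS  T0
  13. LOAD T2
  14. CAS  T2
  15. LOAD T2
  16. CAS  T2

C

Tracing schedule C:
#1 T1 reads 1
#2 T2 reads 1
#3 T0 reads 1
#4 T1 CAS(1→2) writes; counter now 2
#5 T2 CAS(1→2) fails; counter now 2
#6 T0 CAS(1→2) fails; counter now 2
#7 T0 reads 2
#8 T0 CAS(2→3) writes; counter now 3
#9 T2 reads 3
#10 T0 reads 3
#11 T2 CAS(3→4) writes; counter now 4
#12 T0 CAS(3→4) fails; counter now 4
#13 T2 reads 4
#14 T2 CAS(4→5) writes; counter now 5
#15 T2 reads 5
#16 T2 CAS(5→6) writes; counter now 6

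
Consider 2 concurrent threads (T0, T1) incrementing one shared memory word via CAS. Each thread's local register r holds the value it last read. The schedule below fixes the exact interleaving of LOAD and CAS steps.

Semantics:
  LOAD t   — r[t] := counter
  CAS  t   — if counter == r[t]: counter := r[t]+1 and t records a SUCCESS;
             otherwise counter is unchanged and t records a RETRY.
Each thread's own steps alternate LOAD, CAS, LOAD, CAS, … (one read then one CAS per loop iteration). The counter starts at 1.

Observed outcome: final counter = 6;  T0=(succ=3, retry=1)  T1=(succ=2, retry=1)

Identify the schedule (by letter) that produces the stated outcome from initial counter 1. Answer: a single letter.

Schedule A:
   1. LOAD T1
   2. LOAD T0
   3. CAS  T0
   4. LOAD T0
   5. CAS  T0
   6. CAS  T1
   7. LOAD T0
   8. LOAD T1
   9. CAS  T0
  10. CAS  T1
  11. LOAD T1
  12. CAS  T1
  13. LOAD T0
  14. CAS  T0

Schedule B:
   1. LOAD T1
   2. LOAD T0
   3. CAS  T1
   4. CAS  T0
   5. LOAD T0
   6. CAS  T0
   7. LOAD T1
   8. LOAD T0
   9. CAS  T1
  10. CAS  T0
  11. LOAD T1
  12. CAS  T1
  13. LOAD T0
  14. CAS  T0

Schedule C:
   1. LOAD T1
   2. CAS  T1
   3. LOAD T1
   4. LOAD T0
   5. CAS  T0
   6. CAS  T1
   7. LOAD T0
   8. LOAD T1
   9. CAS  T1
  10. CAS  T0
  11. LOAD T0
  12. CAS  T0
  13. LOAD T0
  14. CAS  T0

C

Tracing schedule C:
1. LOAD T1 → mem=1 r[T1]=1 [LOAD]
2. CAS T1 → mem=2 r[T1]=1 [OK]
3. LOAD T1 → mem=2 r[T1]=2 [LOAD]
4. LOAD T0 → mem=2 r[T0]=2 [LOAD]
5. CAS T0 → mem=3 r[T0]=2 [OK]
6. CAS T1 → mem=3 r[T1]=2 [RETRY]
7. LOAD T0 → mem=3 r[T0]=3 [LOAD]
8. LOAD T1 → mem=3 r[T1]=3 [LOAD]
9. CAS T1 → mem=4 r[T1]=3 [OK]
10. CAS T0 → mem=4 r[T0]=3 [RETRY]
11. LOAD T0 → mem=4 r[T0]=4 [LOAD]
12. CAS T0 → mem=5 r[T0]=4 [OK]
13. LOAD T0 → mem=5 r[T0]=5 [LOAD]
14. CAS T0 → mem=6 r[T0]=5 [OK]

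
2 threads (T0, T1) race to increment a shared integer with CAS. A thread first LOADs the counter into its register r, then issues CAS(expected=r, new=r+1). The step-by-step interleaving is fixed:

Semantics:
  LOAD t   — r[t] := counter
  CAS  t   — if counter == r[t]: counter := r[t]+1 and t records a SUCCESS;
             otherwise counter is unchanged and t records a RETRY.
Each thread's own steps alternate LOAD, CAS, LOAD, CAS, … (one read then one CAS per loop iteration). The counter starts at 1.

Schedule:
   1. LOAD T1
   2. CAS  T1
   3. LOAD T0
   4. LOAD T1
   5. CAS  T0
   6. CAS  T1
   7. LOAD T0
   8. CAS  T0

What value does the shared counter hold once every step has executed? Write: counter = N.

T1 LOAD — after: cnt=1, r=1 — load
T1 CAS — after: cnt=2, r=1 — ok
T0 LOAD — after: cnt=2, r=2 — load
T1 LOAD — after: cnt=2, r=2 — load
T0 CAS — after: cnt=3, r=2 — ok
T1 CAS — after: cnt=3, r=2 — retry
T0 LOAD — after: cnt=3, r=3 — load
T0 CAS — after: cnt=4, r=3 — ok

counter = 4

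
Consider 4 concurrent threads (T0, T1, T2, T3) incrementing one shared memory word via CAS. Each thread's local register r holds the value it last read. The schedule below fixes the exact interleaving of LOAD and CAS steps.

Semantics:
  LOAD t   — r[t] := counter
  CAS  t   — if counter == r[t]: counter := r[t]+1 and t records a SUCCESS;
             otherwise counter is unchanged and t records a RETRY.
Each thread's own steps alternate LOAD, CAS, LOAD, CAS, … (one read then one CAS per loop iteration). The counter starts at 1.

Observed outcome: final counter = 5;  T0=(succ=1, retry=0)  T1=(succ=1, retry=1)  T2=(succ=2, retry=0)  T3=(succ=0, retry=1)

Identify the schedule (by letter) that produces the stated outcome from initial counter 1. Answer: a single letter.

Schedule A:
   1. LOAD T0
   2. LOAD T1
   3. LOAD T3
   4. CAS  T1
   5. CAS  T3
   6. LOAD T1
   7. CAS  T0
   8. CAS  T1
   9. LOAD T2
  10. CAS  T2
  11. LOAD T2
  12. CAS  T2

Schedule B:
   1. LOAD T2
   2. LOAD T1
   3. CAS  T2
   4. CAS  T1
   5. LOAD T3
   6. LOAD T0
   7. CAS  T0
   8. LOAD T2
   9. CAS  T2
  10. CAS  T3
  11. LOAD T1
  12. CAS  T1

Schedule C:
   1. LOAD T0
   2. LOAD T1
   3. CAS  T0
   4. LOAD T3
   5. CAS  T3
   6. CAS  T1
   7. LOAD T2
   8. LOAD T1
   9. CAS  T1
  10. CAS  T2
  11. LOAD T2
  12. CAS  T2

Simulating candidate B:
step 1: T2 LOAD ⇒ load; ctr=1 reg=1
step 2: T1 LOAD ⇒ load; ctr=1 reg=1
step 3: T2 CAS ⇒ ok; ctr=2 reg=1
step 4: T1 CAS ⇒ retry; ctr=2 reg=1
step 5: T3 LOAD ⇒ load; ctr=2 reg=2
step 6: T0 LOAD ⇒ load; ctr=2 reg=2
step 7: T0 CAS ⇒ ok; ctr=3 reg=2
step 8: T2 LOAD ⇒ load; ctr=3 reg=3
step 9: T2 CAS ⇒ ok; ctr=4 reg=3
step 10: T3 CAS ⇒ retry; ctr=4 reg=2
step 11: T1 LOAD ⇒ load; ctr=4 reg=4
step 12: T1 CAS ⇒ ok; ctr=5 reg=4

B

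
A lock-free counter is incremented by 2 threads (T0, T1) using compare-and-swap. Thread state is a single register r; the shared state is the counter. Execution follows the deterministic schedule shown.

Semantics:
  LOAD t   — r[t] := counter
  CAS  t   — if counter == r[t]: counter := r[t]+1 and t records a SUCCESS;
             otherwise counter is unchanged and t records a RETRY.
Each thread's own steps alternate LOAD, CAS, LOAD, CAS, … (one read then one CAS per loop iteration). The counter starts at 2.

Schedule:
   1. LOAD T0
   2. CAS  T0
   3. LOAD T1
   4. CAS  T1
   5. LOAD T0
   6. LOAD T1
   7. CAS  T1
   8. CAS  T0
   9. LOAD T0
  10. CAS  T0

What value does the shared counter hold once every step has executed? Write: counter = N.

counter = 6

1. LOAD T0 → mem=2 r[T0]=2 [LOAD]
2. CAS T0 → mem=3 r[T0]=2 [OK]
3. LOAD T1 → mem=3 r[T1]=3 [LOAD]
4. CAS T1 → mem=4 r[T1]=3 [OK]
5. LOAD T0 → mem=4 r[T0]=4 [LOAD]
6. LOAD T1 → mem=4 r[T1]=4 [LOAD]
7. CAS T1 → mem=5 r[T1]=4 [OK]
8. CAS T0 → mem=5 r[T0]=4 [RETRY]
9. LOAD T0 → mem=5 r[T0]=5 [LOAD]
10. CAS T0 → mem=6 r[T0]=5 [OK]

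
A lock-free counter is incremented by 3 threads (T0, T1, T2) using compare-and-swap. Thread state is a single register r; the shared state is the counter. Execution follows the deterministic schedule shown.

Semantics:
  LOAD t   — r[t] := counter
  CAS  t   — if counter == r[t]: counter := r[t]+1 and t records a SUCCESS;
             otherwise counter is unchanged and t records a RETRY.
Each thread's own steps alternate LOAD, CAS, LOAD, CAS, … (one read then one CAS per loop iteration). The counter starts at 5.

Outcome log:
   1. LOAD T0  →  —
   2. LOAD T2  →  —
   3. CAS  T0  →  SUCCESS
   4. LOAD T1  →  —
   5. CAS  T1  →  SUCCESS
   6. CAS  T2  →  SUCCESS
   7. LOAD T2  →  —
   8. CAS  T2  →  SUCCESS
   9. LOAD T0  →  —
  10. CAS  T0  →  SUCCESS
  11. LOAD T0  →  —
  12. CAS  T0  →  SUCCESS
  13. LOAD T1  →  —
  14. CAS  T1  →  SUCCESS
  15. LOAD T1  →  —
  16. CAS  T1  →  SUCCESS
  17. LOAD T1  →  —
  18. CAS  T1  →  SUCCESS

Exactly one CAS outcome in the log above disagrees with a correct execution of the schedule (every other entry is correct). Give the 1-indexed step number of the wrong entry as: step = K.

Re-executing:
[1] T0.load  rd  (counter 5, T0.r 5)
[2] T2.load  rd  (counter 5, T2.r 5)
[3] T0.cas  hit  (counter 6, T0.r 5)
[4] T1.load  rd  (counter 6, T1.r 6)
[5] T1.cas  hit  (counter 7, T1.r 6)
[6] T2.cas  miss  (counter 7, T2.r 5)
[7] T2.load  rd  (counter 7, T2.r 7)
[8] T2.cas  hit  (counter 8, T2.r 7)
[9] T0.load  rd  (counter 8, T0.r 8)
[10] T0.cas  hit  (counter 9, T0.r 8)
[11] T0.load  rd  (counter 9, T0.r 9)
[12] T0.cas  hit  (counter 10, T0.r 9)
[13] T1.load  rd  (counter 10, T1.r 10)
[14] T1.cas  hit  (counter 11, T1.r 10)
[15] T1.load  rd  (counter 11, T1.r 11)
[16] T1.cas  hit  (counter 12, T1.r 11)
[17] T1.load  rd  (counter 12, T1.r 12)
[18] T1.cas  hit  (counter 13, T1.r 12)
Flip is step 6.

step = 6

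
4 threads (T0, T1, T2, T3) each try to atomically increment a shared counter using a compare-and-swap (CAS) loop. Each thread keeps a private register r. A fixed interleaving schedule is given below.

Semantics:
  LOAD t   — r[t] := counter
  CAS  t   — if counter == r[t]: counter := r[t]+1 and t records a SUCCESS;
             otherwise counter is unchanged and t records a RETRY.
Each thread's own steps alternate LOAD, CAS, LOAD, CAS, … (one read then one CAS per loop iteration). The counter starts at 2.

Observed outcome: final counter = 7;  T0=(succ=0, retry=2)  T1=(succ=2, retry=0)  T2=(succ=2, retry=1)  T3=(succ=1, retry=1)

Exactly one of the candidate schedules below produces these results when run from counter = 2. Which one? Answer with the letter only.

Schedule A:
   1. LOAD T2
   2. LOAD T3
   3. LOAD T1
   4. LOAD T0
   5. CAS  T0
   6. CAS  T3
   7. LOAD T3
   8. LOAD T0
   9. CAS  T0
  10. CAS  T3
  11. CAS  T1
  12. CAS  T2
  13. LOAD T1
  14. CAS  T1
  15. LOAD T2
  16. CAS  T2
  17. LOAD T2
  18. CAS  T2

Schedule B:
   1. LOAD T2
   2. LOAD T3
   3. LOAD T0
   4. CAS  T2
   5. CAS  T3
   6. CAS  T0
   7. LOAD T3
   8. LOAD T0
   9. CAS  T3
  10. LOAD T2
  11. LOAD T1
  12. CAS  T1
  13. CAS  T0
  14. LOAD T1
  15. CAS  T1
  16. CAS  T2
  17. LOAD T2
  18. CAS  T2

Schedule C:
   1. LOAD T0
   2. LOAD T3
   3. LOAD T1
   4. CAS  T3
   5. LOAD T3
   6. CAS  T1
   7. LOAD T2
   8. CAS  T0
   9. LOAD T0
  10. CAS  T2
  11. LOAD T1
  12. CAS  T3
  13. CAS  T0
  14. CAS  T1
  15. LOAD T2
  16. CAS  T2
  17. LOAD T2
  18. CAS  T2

Run B:
[1] T2.load  rd  (counter 2, T2.r 2)
[2] T3.load  rd  (counter 2, T3.r 2)
[3] T0.load  rd  (counter 2, T0.r 2)
[4] T2.cas  hit  (counter 3, T2.r 2)
[5] T3.cas  miss  (counter 3, T3.r 2)
[6] T0.cas  miss  (counter 3, T0.r 2)
[7] T3.load  rd  (counter 3, T3.r 3)
[8] T0.load  rd  (counter 3, T0.r 3)
[9] T3.cas  hit  (counter 4, T3.r 3)
[10] T2.load  rd  (counter 4, T2.r 4)
[11] T1.load  rd  (counter 4, T1.r 4)
[12] T1.cas  hit  (counter 5, T1.r 4)
[13] T0.cas  miss  (counter 5, T0.r 3)
[14] T1.load  rd  (counter 5, T1.r 5)
[15] T1.cas  hit  (counter 6, T1.r 5)
[16] T2.cas  miss  (counter 6, T2.r 4)
[17] T2.load  rd  (counter 6, T2.r 6)
[18] T2.cas  hit  (counter 7, T2.r 6)

B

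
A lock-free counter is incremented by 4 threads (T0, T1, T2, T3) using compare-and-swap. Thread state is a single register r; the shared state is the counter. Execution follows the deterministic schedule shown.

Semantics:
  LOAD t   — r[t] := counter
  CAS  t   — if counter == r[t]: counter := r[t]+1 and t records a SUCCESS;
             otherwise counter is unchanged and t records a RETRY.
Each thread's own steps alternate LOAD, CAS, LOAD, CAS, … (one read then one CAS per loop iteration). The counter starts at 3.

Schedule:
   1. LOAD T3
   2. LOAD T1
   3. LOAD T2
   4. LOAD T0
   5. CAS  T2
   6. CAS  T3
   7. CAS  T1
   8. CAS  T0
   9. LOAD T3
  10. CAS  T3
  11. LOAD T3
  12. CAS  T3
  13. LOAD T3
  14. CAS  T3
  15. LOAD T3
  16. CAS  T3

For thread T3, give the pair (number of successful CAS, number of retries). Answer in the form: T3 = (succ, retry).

1. LOAD T3 → mem=3 r[T3]=3 [LOAD]
2. LOAD T1 → mem=3 r[T1]=3 [LOAD]
3. LOAD T2 → mem=3 r[T2]=3 [LOAD]
4. LOAD T0 → mem=3 r[T0]=3 [LOAD]
5. CAS T2 → mem=4 r[T2]=3 [OK]
6. CAS T3 → mem=4 r[T3]=3 [RETRY]
7. CAS T1 → mem=4 r[T1]=3 [RETRY]
8. CAS T0 → mem=4 r[T0]=3 [RETRY]
9. LOAD T3 → mem=4 r[T3]=4 [LOAD]
10. CAS T3 → mem=5 r[T3]=4 [OK]
11. LOAD T3 → mem=5 r[T3]=5 [LOAD]
12. CAS T3 → mem=6 r[T3]=5 [OK]
13. LOAD T3 → mem=6 r[T3]=6 [LOAD]
14. CAS T3 → mem=7 r[T3]=6 [OK]
15. LOAD T3 → mem=7 r[T3]=7 [LOAD]
16. CAS T3 → mem=8 r[T3]=7 [OK]

T3 = (4, 1)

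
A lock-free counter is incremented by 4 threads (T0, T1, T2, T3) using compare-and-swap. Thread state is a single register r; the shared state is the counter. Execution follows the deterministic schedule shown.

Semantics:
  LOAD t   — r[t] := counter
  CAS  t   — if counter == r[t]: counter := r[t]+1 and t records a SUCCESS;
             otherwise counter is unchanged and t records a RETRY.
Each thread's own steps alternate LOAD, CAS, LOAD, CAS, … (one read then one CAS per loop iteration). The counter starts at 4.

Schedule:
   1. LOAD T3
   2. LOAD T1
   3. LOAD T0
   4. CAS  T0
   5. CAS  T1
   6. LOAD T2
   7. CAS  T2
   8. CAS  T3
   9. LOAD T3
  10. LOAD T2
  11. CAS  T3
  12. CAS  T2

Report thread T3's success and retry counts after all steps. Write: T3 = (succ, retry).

T3 = (1, 1)

   1) LOAD T3:  M=4  r_T3=4
   2) LOAD T1:  M=4  r_T1=4
   3) LOAD T0:  M=4  r_T0=4
   4) CAS  T0:  M=5  r_T0=4 ✓
   5) CAS  T1:  M=5  r_T1=4 ✗
   6) LOAD T2:  M=5  r_T2=5
   7) CAS  T2:  M=6  r_T2=5 ✓
   8) CAS  T3:  M=6  r_T3=4 ✗
   9) LOAD T3:  M=6  r_T3=6
  10) LOAD T2:  M=6  r_T2=6
  11) CAS  T3:  M=7  r_T3=6 ✓
  12) CAS  T2:  M=7  r_T2=6 ✗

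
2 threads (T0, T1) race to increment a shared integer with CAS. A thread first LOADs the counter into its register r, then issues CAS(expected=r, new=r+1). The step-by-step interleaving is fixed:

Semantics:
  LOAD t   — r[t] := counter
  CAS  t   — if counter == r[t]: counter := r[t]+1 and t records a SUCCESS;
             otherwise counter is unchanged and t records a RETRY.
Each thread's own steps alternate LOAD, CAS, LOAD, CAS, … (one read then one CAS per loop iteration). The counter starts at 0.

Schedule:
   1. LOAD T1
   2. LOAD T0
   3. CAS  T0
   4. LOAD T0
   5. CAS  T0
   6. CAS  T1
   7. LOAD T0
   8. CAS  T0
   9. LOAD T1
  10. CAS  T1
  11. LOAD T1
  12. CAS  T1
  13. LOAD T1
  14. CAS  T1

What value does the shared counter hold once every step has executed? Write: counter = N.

#1 T1 reads 0
#2 T0 reads 0
#3 T0 CAS(0→1) writes; counter now 1
#4 T0 reads 1
#5 T0 CAS(1→2) writes; counter now 2
#6 T1 CAS(0→1) fails; counter now 2
#7 T0 reads 2
#8 T0 CAS(2→3) writes; counter now 3
#9 T1 reads 3
#10 T1 CAS(3→4) writes; counter now 4
#11 T1 reads 4
#12 T1 CAS(4→5) writes; counter now 5
#13 T1 reads 5
#14 T1 CAS(5→6) writes; counter now 6

counter = 6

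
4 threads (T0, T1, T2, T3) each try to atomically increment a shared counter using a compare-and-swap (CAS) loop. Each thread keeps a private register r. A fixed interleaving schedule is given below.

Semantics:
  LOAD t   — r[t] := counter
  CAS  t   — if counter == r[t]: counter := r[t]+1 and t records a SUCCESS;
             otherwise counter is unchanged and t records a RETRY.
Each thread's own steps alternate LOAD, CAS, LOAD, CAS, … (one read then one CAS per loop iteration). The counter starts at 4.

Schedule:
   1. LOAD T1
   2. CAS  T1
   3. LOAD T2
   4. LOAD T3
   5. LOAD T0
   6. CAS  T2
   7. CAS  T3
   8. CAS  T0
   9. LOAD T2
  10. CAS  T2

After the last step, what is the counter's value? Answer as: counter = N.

[1] T1.load  rd  (counter 4, T1.r 4)
[2] T1.cas  hit  (counter 5, T1.r 4)
[3] T2.load  rd  (counter 5, T2.r 5)
[4] T3.load  rd  (counter 5, T3.r 5)
[5] T0.load  rd  (counter 5, T0.r 5)
[6] T2.cas  hit  (counter 6, T2.r 5)
[7] T3.cas  miss  (counter 6, T3.r 5)
[8] T0.cas  miss  (counter 6, T0.r 5)
[9] T2.load  rd  (counter 6, T2.r 6)
[10] T2.cas  hit  (counter 7, T2.r 6)

counter = 7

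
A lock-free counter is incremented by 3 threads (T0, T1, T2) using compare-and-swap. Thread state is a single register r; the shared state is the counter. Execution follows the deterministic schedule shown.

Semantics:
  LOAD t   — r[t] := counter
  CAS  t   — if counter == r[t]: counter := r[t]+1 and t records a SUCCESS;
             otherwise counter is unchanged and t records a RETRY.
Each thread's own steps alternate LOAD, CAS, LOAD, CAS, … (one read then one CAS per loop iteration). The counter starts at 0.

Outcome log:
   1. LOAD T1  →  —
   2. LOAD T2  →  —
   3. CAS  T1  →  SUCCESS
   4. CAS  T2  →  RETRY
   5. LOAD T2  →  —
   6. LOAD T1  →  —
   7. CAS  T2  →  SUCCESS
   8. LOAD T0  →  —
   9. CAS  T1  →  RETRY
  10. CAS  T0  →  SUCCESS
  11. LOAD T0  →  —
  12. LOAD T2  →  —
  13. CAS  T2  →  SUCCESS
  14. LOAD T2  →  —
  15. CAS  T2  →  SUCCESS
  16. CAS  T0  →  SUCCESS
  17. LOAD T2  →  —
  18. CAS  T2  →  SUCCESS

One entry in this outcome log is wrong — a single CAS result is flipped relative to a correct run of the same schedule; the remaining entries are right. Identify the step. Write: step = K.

step = 16

Correct run:
1. LOAD T1 → mem=0 r[T1]=0 [LOAD]
2. LOAD T2 → mem=0 r[T2]=0 [LOAD]
3. CAS T1 → mem=1 r[T1]=0 [OK]
4. CAS T2 → mem=1 r[T2]=0 [RETRY]
5. LOAD T2 → mem=1 r[T2]=1 [LOAD]
6. LOAD T1 → mem=1 r[T1]=1 [LOAD]
7. CAS T2 → mem=2 r[T2]=1 [OK]
8. LOAD T0 → mem=2 r[T0]=2 [LOAD]
9. CAS T1 → mem=2 r[T1]=1 [RETRY]
10. CAS T0 → mem=3 r[T0]=2 [OK]
11. LOAD T0 → mem=3 r[T0]=3 [LOAD]
12. LOAD T2 → mem=3 r[T2]=3 [LOAD]
13. CAS T2 → mem=4 r[T2]=3 [OK]
14. LOAD T2 → mem=4 r[T2]=4 [LOAD]
15. CAS T2 → mem=5 r[T2]=4 [OK]
16. CAS T0 → mem=5 r[T0]=3 [RETRY]
17. LOAD T2 → mem=5 r[T2]=5 [LOAD]
18. CAS T2 → mem=6 r[T2]=5 [OK]
Mismatch at 16.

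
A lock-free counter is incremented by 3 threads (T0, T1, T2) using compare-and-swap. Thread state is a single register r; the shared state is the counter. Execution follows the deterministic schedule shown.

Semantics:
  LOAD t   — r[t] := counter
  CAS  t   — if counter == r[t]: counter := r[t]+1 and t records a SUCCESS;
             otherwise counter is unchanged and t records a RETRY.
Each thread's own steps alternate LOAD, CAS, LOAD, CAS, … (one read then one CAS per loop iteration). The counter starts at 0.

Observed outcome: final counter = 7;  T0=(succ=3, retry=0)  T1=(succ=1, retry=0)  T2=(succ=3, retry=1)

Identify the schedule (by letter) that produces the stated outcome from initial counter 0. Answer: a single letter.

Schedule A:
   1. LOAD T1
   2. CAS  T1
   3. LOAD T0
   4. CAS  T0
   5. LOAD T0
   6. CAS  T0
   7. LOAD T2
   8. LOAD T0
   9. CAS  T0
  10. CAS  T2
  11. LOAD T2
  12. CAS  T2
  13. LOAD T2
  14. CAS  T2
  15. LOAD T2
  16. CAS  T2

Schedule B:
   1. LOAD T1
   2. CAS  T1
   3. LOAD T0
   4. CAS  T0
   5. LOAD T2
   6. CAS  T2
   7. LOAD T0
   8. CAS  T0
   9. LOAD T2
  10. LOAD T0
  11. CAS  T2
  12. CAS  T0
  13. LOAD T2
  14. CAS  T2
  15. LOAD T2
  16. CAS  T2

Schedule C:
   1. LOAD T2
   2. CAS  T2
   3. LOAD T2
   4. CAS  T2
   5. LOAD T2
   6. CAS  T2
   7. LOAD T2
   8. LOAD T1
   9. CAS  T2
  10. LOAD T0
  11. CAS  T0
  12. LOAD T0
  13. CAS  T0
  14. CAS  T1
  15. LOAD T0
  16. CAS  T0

A

Tracing schedule A:
[1] T1.load  rd  (counter 0, T1.r 0)
[2] T1.cas  hit  (counter 1, T1.r 0)
[3] T0.load  rd  (counter 1, T0.r 1)
[4] T0.cas  hit  (counter 2, T0.r 1)
[5] T0.load  rd  (counter 2, T0.r 2)
[6] T0.cas  hit  (counter 3, T0.r 2)
[7] T2.load  rd  (counter 3, T2.r 3)
[8] T0.load  rd  (counter 3, T0.r 3)
[9] T0.cas  hit  (counter 4, T0.r 3)
[10] T2.cas  miss  (counter 4, T2.r 3)
[11] T2.load  rd  (counter 4, T2.r 4)
[12] T2.cas  hit  (counter 5, T2.r 4)
[13] T2.load  rd  (counter 5, T2.r 5)
[14] T2.cas  hit  (counter 6, T2.r 5)
[15] T2.load  rd  (counter 6, T2.r 6)
[16] T2.cas  hit  (counter 7, T2.r 6)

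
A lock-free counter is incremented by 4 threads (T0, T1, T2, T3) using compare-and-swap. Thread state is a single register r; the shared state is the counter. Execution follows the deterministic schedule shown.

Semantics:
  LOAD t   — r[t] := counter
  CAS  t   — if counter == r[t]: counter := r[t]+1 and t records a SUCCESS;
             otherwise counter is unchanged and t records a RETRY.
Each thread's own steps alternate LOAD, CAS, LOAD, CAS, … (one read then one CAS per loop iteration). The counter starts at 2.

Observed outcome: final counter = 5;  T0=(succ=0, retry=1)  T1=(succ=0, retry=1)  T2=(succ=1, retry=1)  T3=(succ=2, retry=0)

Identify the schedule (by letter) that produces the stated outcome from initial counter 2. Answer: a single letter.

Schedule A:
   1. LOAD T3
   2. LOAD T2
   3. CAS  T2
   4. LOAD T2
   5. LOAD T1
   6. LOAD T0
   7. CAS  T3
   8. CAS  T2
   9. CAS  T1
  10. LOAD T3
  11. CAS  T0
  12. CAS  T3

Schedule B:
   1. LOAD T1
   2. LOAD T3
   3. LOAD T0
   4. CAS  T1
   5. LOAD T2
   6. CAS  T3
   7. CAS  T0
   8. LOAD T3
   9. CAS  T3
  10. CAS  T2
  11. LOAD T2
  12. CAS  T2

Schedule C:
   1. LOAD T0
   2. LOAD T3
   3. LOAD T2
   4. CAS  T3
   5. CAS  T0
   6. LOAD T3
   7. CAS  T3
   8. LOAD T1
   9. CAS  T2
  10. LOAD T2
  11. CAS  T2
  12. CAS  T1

Tracing schedule C:
[1] T0.load  rd  (counter 2, T0.r 2)
[2] T3.load  rd  (counter 2, T3.r 2)
[3] T2.load  rd  (counter 2, T2.r 2)
[4] T3.cas  hit  (counter 3, T3.r 2)
[5] T0.cas  miss  (counter 3, T0.r 2)
[6] T3.load  rd  (counter 3, T3.r 3)
[7] T3.cas  hit  (counter 4, T3.r 3)
[8] T1.load  rd  (counter 4, T1.r 4)
[9] T2.cas  miss  (counter 4, T2.r 2)
[10] T2.load  rd  (counter 4, T2.r 4)
[11] T2.cas  hit  (counter 5, T2.r 4)
[12] T1.cas  miss  (counter 5, T1.r 4)

C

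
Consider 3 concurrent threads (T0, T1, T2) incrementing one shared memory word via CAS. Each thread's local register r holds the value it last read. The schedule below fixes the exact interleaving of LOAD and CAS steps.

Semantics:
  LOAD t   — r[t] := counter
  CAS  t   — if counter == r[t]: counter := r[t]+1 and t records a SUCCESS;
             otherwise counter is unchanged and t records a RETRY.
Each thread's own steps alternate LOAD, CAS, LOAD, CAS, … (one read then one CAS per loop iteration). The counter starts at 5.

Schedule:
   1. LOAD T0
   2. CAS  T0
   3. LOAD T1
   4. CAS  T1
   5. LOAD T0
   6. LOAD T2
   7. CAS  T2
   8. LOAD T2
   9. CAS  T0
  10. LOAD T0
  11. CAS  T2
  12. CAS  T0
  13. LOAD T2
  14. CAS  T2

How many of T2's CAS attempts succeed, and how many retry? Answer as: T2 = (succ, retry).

T2 = (3, 0)

1. LOAD T0 → mem=5 r[T0]=5 [LOAD]
2. CAS T0 → mem=6 r[T0]=5 [OK]
3. LOAD T1 → mem=6 r[T1]=6 [LOAD]
4. CAS T1 → mem=7 r[T1]=6 [OK]
5. LOAD T0 → mem=7 r[T0]=7 [LOAD]
6. LOAD T2 → mem=7 r[T2]=7 [LOAD]
7. CAS T2 → mem=8 r[T2]=7 [OK]
8. LOAD T2 → mem=8 r[T2]=8 [LOAD]
9. CAS T0 → mem=8 r[T0]=7 [RETRY]
10. LOAD T0 → mem=8 r[T0]=8 [LOAD]
11. CAS T2 → mem=9 r[T2]=8 [OK]
12. CAS T0 → mem=9 r[T0]=8 [RETRY]
13. LOAD T2 → mem=9 r[T2]=9 [LOAD]
14. CAS T2 → mem=10 r[T2]=9 [OK]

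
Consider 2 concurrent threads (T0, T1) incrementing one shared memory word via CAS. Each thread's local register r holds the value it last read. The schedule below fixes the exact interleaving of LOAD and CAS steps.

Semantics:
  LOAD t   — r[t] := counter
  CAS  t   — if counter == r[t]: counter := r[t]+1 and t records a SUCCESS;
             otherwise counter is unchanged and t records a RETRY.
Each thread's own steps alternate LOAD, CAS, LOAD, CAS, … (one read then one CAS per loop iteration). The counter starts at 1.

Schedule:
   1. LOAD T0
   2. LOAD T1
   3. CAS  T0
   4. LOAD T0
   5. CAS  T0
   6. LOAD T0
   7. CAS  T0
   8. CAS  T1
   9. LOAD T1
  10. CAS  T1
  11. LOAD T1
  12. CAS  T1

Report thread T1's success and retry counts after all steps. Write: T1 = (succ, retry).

T1 = (2, 1)

step 1: T0 LOAD ⇒ load; ctr=1 reg=1
step 2: T1 LOAD ⇒ load; ctr=1 reg=1
step 3: T0 CAS ⇒ ok; ctr=2 reg=1
step 4: T0 LOAD ⇒ load; ctr=2 reg=2
step 5: T0 CAS ⇒ ok; ctr=3 reg=2
step 6: T0 LOAD ⇒ load; ctr=3 reg=3
step 7: T0 CAS ⇒ ok; ctr=4 reg=3
step 8: T1 CAS ⇒ retry; ctr=4 reg=1
step 9: T1 LOAD ⇒ load; ctr=4 reg=4
step 10: T1 CAS ⇒ ok; ctr=5 reg=4
step 11: T1 LOAD ⇒ load; ctr=5 reg=5
step 12: T1 CAS ⇒ ok; ctr=6 reg=5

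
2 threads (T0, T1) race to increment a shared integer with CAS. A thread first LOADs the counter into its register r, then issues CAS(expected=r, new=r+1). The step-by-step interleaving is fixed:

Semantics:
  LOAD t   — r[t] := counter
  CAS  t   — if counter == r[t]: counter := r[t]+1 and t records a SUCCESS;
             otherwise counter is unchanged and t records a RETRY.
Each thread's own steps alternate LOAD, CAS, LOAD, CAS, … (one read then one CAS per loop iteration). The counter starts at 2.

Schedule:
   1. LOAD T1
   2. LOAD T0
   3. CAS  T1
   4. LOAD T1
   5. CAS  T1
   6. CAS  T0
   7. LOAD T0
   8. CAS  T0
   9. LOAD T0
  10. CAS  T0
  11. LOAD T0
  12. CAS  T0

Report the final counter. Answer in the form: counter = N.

T1 LOAD — after: cnt=2, r=2 — load
T0 LOAD — after: cnt=2, r=2 — load
T1 CAS — after: cnt=3, r=2 — ok
T1 LOAD — after: cnt=3, r=3 — load
T1 CAS — after: cnt=4, r=3 — ok
T0 CAS — after: cnt=4, r=2 — retry
T0 LOAD — after: cnt=4, r=4 — load
T0 CAS — after: cnt=5, r=4 — ok
T0 LOAD — after: cnt=5, r=5 — load
T0 CAS — after: cnt=6, r=5 — ok
T0 LOAD — after: cnt=6, r=6 — load
T0 CAS — after: cnt=7, r=6 — ok

counter = 7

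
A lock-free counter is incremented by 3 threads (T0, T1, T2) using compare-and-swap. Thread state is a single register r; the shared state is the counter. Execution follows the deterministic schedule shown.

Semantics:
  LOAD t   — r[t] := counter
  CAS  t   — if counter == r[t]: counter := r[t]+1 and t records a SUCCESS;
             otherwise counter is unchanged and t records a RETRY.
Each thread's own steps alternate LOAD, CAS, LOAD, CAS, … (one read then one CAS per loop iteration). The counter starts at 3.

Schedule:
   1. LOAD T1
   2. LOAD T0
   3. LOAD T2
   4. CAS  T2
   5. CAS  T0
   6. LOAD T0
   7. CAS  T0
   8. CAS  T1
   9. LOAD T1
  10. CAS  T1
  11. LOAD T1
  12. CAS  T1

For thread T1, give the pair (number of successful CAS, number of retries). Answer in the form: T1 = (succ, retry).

T1 = (2, 1)

T1 LOAD — after: cnt=3, r=3 — load
T0 LOAD — after: cnt=3, r=3 — load
T2 LOAD — after: cnt=3, r=3 — load
T2 CAS — after: cnt=4, r=3 — ok
T0 CAS — after: cnt=4, r=3 — retry
T0 LOAD — after: cnt=4, r=4 — load
T0 CAS — after: cnt=5, r=4 — ok
T1 CAS — after: cnt=5, r=3 — retry
T1 LOAD — after: cnt=5, r=5 — load
T1 CAS — after: cnt=6, r=5 — ok
T1 LOAD — after: cnt=6, r=6 — load
T1 CAS — after: cnt=7, r=6 — ok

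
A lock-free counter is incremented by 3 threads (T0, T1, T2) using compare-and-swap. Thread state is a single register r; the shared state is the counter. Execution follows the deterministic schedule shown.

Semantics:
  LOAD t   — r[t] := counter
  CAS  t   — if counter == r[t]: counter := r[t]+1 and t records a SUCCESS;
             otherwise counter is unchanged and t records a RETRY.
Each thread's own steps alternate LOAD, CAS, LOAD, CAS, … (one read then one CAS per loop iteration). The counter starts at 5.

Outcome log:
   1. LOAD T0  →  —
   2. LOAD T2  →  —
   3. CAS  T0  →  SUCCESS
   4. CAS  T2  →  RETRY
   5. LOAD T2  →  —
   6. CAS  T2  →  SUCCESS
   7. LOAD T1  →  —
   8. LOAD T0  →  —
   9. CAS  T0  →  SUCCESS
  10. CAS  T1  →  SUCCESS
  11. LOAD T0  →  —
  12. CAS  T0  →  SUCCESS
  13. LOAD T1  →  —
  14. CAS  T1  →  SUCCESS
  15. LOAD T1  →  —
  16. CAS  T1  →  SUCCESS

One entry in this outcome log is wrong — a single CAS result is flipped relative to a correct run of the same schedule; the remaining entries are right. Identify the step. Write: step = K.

step = 10

Re-executing:
1. LOAD T0 → mem=5 r[T0]=5 [LOAD]
2. LOAD T2 → mem=5 r[T2]=5 [LOAD]
3. CAS T0 → mem=6 r[T0]=5 [OK]
4. CAS T2 → mem=6 r[T2]=5 [RETRY]
5. LOAD T2 → mem=6 r[T2]=6 [LOAD]
6. CAS T2 → mem=7 r[T2]=6 [OK]
7. LOAD T1 → mem=7 r[T1]=7 [LOAD]
8. LOAD T0 → mem=7 r[T0]=7 [LOAD]
9. CAS T0 → mem=8 r[T0]=7 [OK]
10. CAS T1 → mem=8 r[T1]=7 [RETRY]
11. LOAD T0 → mem=8 r[T0]=8 [LOAD]
12. CAS T0 → mem=9 r[T0]=8 [OK]
13. LOAD T1 → mem=9 r[T1]=9 [LOAD]
14. CAS T1 → mem=10 r[T1]=9 [OK]
15. LOAD T1 → mem=10 r[T1]=10 [LOAD]
16. CAS T1 → mem=11 r[T1]=10 [OK]
Mismatch at 10.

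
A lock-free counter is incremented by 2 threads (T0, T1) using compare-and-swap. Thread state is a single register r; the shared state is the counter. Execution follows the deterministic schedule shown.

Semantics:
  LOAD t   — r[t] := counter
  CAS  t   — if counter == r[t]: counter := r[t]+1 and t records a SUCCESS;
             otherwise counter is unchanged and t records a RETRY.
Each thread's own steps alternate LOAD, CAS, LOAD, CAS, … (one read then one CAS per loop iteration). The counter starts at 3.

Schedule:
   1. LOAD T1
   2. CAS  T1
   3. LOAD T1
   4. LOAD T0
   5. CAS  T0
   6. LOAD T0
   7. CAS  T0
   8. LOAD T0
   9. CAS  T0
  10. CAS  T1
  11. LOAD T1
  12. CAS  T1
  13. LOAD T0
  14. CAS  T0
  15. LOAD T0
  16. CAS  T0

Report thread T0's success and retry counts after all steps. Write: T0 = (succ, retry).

#1 T1 reads 3
#2 T1 CAS(3→4) writes; counter now 4
#3 T1 reads 4
#4 T0 reads 4
#5 T0 CAS(4→5) writes; counter now 5
#6 T0 reads 5
#7 T0 CAS(5→6) writes; counter now 6
#8 T0 reads 6
#9 T0 CAS(6→7) writes; counter now 7
#10 T1 CAS(4→5) fails; counter now 7
#11 T1 reads 7
#12 T1 CAS(7→8) writes; counter now 8
#13 T0 reads 8
#14 T0 CAS(8→9) writes; counter now 9
#15 T0 reads 9
#16 T0 CAS(9→10) writes; counter now 10

T0 = (5, 0)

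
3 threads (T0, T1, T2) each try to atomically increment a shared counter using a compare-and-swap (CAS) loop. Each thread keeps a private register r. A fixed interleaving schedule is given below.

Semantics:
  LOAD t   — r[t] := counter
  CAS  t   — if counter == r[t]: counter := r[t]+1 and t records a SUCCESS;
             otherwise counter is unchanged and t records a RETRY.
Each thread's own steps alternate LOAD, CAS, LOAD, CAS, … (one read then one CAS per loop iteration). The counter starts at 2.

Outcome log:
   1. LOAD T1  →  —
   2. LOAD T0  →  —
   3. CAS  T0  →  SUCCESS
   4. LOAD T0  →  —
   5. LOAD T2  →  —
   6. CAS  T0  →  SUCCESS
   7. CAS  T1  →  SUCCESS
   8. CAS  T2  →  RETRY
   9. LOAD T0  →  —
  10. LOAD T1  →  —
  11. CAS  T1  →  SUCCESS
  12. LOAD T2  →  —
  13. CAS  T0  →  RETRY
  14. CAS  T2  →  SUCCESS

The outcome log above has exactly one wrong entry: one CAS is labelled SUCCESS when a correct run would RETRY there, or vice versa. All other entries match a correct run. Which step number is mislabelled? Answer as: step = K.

step = 7

Reference trace:
1. LOAD T1 → mem=2 r[T1]=2 [LOAD]
2. LOAD T0 → mem=2 r[T0]=2 [LOAD]
3. CAS T0 → mem=3 r[T0]=2 [OK]
4. LOAD T0 → mem=3 r[T0]=3 [LOAD]
5. LOAD T2 → mem=3 r[T2]=3 [LOAD]
6. CAS T0 → mem=4 r[T0]=3 [OK]
7. CAS T1 → mem=4 r[T1]=2 [RETRY]
8. CAS T2 → mem=4 r[T2]=3 [RETRY]
9. LOAD T0 → mem=4 r[T0]=4 [LOAD]
10. LOAD T1 → mem=4 r[T1]=4 [LOAD]
11. CAS T1 → mem=5 r[T1]=4 [OK]
12. LOAD T2 → mem=5 r[T2]=5 [LOAD]
13. CAS T0 → mem=5 r[T0]=4 [RETRY]
14. CAS T2 → mem=6 r[T2]=5 [OK]
Flip is step 7.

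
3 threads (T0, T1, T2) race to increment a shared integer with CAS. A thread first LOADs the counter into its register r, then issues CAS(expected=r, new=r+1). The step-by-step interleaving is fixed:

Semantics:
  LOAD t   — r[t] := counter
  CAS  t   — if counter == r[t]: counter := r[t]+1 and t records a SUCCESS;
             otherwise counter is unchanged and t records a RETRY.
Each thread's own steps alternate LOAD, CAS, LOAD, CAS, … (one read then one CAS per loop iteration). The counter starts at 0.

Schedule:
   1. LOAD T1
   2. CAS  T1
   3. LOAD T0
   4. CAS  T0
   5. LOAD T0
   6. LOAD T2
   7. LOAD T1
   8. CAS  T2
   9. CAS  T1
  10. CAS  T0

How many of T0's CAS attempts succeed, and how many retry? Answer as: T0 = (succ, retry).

1. LOAD T1 → mem=0 r[T1]=0 [LOAD]
2. CAS T1 → mem=1 r[T1]=0 [OK]
3. LOAD T0 → mem=1 r[T0]=1 [LOAD]
4. CAS T0 → mem=2 r[T0]=1 [OK]
5. LOAD T0 → mem=2 r[T0]=2 [LOAD]
6. LOAD T2 → mem=2 r[T2]=2 [LOAD]
7. LOAD T1 → mem=2 r[T1]=2 [LOAD]
8. CAS T2 → mem=3 r[T2]=2 [OK]
9. CAS T1 → mem=3 r[T1]=2 [RETRY]
10. CAS T0 → mem=3 r[T0]=2 [RETRY]

T0 = (1, 1)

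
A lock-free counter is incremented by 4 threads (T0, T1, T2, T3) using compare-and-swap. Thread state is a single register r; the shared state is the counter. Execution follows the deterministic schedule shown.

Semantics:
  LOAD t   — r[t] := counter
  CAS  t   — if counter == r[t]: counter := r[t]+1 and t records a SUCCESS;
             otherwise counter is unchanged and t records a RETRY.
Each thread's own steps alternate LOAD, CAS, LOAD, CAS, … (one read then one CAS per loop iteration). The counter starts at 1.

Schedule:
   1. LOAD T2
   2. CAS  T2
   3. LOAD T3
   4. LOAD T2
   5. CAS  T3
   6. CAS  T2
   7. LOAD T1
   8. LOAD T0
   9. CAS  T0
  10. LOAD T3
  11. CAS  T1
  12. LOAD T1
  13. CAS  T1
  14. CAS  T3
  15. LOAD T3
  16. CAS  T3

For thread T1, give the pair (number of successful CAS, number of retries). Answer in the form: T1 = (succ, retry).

#1 T2 reads 1
#2 T2 CAS(1→2) writes; counter now 2
#3 T3 reads 2
#4 T2 reads 2
#5 T3 CAS(2→3) writes; counter now 3
#6 T2 CAS(2→3) fails; counter now 3
#7 T1 reads 3
#8 T0 reads 3
#9 T0 CAS(3→4) writes; counter now 4
#10 T3 reads 4
#11 T1 CAS(3→4) fails; counter now 4
#12 T1 reads 4
#13 T1 CAS(4→5) writes; counter now 5
#14 T3 CAS(4→5) fails; counter now 5
#15 T3 reads 5
#16 T3 CAS(5→6) writes; counter now 6

T1 = (1, 1)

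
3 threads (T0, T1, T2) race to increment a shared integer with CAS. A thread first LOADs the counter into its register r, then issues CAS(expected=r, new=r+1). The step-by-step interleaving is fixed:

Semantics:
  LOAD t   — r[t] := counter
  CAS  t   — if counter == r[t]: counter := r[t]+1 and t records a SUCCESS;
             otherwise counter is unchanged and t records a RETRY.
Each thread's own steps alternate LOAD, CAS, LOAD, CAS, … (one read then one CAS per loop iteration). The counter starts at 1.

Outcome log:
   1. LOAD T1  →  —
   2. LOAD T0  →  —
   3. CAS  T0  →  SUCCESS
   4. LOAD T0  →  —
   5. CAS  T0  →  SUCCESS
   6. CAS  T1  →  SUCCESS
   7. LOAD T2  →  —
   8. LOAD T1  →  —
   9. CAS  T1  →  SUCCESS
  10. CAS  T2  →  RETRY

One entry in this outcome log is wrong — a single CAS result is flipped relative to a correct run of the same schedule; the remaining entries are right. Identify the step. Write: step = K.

Re-executing:
T1 LOAD — after: cnt=1, r=1 — load
T0 LOAD — after: cnt=1, r=1 — load
T0 CAS — after: cnt=2, r=1 — ok
T0 LOAD — after: cnt=2, r=2 — load
T0 CAS — after: cnt=3, r=2 — ok
T1 CAS — after: cnt=3, r=1 — retry
T2 LOAD — after: cnt=3, r=3 — load
T1 LOAD — after: cnt=3, r=3 — load
T1 CAS — after: cnt=4, r=3 — ok
T2 CAS — after: cnt=4, r=3 — retry
Log disagrees first at step 6.

step = 6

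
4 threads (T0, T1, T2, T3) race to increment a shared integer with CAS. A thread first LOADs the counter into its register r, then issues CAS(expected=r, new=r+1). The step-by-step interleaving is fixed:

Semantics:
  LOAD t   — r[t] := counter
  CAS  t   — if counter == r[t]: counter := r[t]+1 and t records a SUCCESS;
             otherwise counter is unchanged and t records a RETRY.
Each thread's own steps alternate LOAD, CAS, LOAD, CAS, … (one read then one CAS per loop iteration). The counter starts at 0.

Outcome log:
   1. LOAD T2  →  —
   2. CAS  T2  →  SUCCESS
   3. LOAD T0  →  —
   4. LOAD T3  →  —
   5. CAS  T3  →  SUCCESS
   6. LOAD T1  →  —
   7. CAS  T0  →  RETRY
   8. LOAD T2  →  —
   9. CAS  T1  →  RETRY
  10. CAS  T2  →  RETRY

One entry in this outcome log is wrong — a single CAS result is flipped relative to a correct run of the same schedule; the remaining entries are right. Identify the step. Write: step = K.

step = 9

Correct run:
T2 LOAD — after: cnt=0, r=0 — load
T2 CAS — after: cnt=1, r=0 — ok
T0 LOAD — after: cnt=1, r=1 — load
T3 LOAD — after: cnt=1, r=1 — load
T3 CAS — after: cnt=2, r=1 — ok
T1 LOAD — after: cnt=2, r=2 — load
T0 CAS — after: cnt=2, r=1 — retry
T2 LOAD — after: cnt=2, r=2 — load
T1 CAS — after: cnt=3, r=2 — ok
T2 CAS — after: cnt=3, r=2 — retry
Flip is step 9.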